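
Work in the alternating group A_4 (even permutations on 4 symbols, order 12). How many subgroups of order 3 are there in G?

|G| = 12 and 3 | 12, so subgroups of order 3 are possible by Lagrange.
The subgroups of order 3 are: {e, (1 2 3), (1 3 2)}; {e, (1 2 4), (1 4 2)}; {e, (1 3 4), (1 4 3)}; {e, (2 3 4), (2 4 3)}.
So G has 4 subgroups of order 3.

4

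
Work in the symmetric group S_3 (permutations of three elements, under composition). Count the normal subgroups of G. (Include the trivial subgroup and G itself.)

G has 6 subgroups. Checking conjugation-invariance by order — order 1: 1/1 normal; order 2: 0/3 normal; order 3: 1/1 normal; order 6: 1/1 normal.
Total normal subgroups: 3.

3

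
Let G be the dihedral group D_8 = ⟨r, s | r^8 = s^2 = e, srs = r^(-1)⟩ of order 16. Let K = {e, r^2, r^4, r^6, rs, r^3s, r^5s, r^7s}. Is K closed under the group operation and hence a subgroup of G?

Yes

|K| = 8 divides |G| = 16, consistent with Lagrange.
K contains the identity, every element's inverse is in K, and K is closed under ·: it is a subgroup.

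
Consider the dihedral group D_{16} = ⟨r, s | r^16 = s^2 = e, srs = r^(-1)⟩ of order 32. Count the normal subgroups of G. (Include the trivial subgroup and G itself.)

G has 36 subgroups. Checking conjugation-invariance by order — order 1: 1/1 normal; order 2: 1/17 normal; order 4: 1/9 normal; order 8: 1/5 normal; order 16: 3/3 normal; order 32: 1/1 normal.
Total normal subgroups: 8.

8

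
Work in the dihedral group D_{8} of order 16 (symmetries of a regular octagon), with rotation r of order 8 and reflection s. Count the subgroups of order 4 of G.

|G| = 16 and 4 | 16, so subgroups of order 4 are possible by Lagrange.
The subgroups of order 4 are: {e, r^2, r^4, r^6}; {e, r^4, r^2s, r^6s}; {e, r^4, r^3s, r^7s}; {e, r^4, s, r^4s}; … (5 in all).
So G has 5 subgroups of order 4.

5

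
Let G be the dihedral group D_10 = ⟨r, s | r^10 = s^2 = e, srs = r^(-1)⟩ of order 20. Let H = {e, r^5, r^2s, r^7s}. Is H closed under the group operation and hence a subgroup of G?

Yes

|H| = 4 divides |G| = 20, consistent with Lagrange.
H contains the identity, every element's inverse is in H, and H is closed under ·: it is a subgroup.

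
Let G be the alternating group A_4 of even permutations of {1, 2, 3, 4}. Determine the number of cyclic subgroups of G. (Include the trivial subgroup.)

8

Each element a generates a cyclic subgroup ⟨a⟩; distinct elements may generate the same one (a cyclic group of order d has φ(d) generators).
Cyclic subgroups by order — order 1: 1; order 2: 3; order 3: 4.
Total: 8.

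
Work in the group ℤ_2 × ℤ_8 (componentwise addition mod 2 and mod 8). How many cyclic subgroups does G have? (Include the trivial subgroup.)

8

A cyclic subgroup of order d is generated by each of its φ(d) elements of order d, so the cyclic subgroups of order d number (#elements of order d)/φ(d).
Cyclic subgroups by order — order 1: 1; order 2: 3; order 4: 2; order 8: 2.
Total: 8.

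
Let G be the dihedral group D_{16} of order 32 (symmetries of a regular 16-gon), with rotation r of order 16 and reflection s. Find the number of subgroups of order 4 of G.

9

|G| = 32 and 4 | 32, so subgroups of order 4 are possible by Lagrange.
The subgroups of order 4 are: {e, r^8, r^2s, r^10s}; {e, r^8, r^3s, r^11s}; {e, r^4, r^8, r^12}; {e, r^8, r^4s, r^12s}; … (9 in all).
So G has 9 subgroups of order 4.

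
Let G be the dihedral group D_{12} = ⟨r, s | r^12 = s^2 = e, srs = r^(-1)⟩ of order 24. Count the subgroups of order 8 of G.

|G| = 24 and 8 | 24, so subgroups of order 8 are possible by Lagrange.
The subgroups of order 8 are: {e, r^3, r^6, r^9, rs, r^4s, r^7s, r^10s}; {e, r^3, r^6, r^9, r^2s, r^5s, r^8s, r^11s}; {e, r^3, r^6, r^9, s, r^3s, r^6s, r^9s}.
So G has 3 subgroups of order 8.

3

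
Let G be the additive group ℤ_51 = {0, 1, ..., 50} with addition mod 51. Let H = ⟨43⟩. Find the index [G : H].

|⟨43⟩| = 51 and |G| = 51.
By Lagrange, [G : H] = |G|/|H| = 51/51 = 1.

1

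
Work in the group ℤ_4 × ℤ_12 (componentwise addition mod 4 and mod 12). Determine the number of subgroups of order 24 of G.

|G| = 48 and 24 | 48, so subgroups of order 24 are possible by Lagrange.
The subgroups of order 24 are: {(0,0), (0,1), (0,2), (0,3), (0,4), (0,5), (0,6), (0,7), (0,8), (0,9), (0,10), (0,11), (2,0), (2,1), (2,2), (2,3), (2,4), (2,5), (2,6), (2,7), (2,8), (2,9), (2,10), (2,11)}; {(0,0), (0,2), (0,4), (0,6), (0,8), (0,10), (1,0), (1,2), (1,4), (1,6), (1,8), (1,10), (2,0), (2,2), (2,4), (2,6), (2,8), (2,10), (3,0), (3,2), (3,4), (3,6), (3,8), (3,10)}; {(0,0), (0,2), (0,4), (0,6), (0,8), (0,10), (1,1), (1,3), (1,5), (1,7), (1,9), (1,11), (2,0), (2,2), (2,4), (2,6), (2,8), (2,10), (3,1), (3,3), (3,5), (3,7), (3,9), (3,11)}.
So G has 3 subgroups of order 24.

3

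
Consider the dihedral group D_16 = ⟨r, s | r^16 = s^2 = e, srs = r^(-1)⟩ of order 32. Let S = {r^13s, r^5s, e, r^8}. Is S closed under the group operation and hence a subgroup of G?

Yes

|S| = 4 divides |G| = 32, consistent with Lagrange.
S contains the identity, every element's inverse is in S, and S is closed under ·: it is a subgroup.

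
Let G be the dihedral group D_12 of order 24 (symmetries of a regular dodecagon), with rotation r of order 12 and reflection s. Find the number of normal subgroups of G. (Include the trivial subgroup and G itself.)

G has 34 subgroups. Checking conjugation-invariance by order — order 1: 1/1 normal; order 2: 1/13 normal; order 3: 1/1 normal; order 4: 1/7 normal; order 6: 1/5 normal; order 8: 0/3 normal; order 12: 3/3 normal; order 24: 1/1 normal.
Total normal subgroups: 9.

9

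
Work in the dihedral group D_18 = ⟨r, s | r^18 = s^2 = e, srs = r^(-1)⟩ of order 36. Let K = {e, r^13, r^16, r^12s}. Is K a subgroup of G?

r^13 ∈ K but its inverse r^5 ∉ K, so K is not a subgroup.

No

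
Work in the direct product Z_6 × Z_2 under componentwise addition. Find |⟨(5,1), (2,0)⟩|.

|⟨(5,1)⟩| = 6 and |⟨(2,0)⟩| = 3, so |H| is a multiple of lcm(6, 3) = 6 and divides |G| = 12.
Closing under the operation: H = {(0,0), (1,1), (2,0), (3,1), (4,0), (5,1)}, so |H| = 6.

6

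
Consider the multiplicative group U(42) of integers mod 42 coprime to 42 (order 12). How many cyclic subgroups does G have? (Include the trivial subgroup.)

8

Each element a generates a cyclic subgroup ⟨a⟩; distinct elements may generate the same one (a cyclic group of order d has φ(d) generators).
Cyclic subgroups by order — order 1: 1; order 2: 3; order 3: 1; order 6: 3.
Total: 8.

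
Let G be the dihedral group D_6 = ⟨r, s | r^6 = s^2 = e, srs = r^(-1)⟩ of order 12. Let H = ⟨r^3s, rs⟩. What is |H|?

|⟨r^3s⟩| = 2 and |⟨rs⟩| = 2, so |H| is a multiple of lcm(2, 2) = 2 and divides |G| = 12.
Closing under the operation: H = {e, r^2, r^4, rs, r^3s, r^5s}, so |H| = 6.

6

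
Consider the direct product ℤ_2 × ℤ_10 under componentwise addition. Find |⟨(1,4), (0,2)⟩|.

10

|⟨(1,4)⟩| = 10 and |⟨(0,2)⟩| = 5, so |H| is a multiple of lcm(10, 5) = 10 and divides |G| = 20.
Closing under the operation: H = {(0,0), (0,2), (0,4), (0,6), (0,8), (1,0), (1,2), (1,4), (1,6), (1,8)}, so |H| = 10.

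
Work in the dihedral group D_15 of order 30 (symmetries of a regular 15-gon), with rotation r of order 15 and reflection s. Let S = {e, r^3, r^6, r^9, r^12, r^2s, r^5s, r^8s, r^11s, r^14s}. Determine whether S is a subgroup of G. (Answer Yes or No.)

|S| = 10 divides |G| = 30, consistent with Lagrange.
S contains the identity, every element's inverse is in S, and S is closed under ·: it is a subgroup.

Yes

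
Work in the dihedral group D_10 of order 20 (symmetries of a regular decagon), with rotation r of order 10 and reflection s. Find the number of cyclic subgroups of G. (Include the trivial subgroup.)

Each element a generates a cyclic subgroup ⟨a⟩; distinct elements may generate the same one (a cyclic group of order d has φ(d) generators).
Cyclic subgroups by order — order 1: 1; order 2: 11; order 5: 1; order 10: 1.
Total: 14.

14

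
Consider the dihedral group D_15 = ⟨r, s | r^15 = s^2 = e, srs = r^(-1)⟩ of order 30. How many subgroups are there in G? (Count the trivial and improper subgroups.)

28

|G| = 30, so by Lagrange every subgroup order divides 30. Divisors: 1, 2, 3, 5, 6, 10, 15, 30.
Subgroups by order — order 1: 1; order 2: 15; order 3: 1; order 5: 1; order 6: 5; order 10: 3; order 15: 1; order 30: 1.
Total: 1 + 15 + 1 + 1 + 5 + 3 + 1 + 1 = 28.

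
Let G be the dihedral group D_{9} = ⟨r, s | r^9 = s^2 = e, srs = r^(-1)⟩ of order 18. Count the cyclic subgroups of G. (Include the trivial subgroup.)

12

Each element a generates a cyclic subgroup ⟨a⟩; distinct elements may generate the same one (a cyclic group of order d has φ(d) generators).
Cyclic subgroups by order — order 1: 1; order 2: 9; order 3: 1; order 9: 1.
Total: 12.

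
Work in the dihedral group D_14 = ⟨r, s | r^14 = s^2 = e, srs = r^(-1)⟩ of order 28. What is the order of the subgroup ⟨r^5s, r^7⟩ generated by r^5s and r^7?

|⟨r^5s⟩| = 2 and |⟨r^7⟩| = 2, so |H| is a multiple of lcm(2, 2) = 2 and divides |G| = 28.
Closing under the operation: H = {e, r^7, r^5s, r^12s}, so |H| = 4.

4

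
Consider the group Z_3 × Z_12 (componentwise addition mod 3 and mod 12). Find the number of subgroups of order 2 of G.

1

|G| = 36 and 2 | 36, so subgroups of order 2 are possible by Lagrange.
The subgroups of order 2 are: {(0,0), (0,6)}.
So G has 1 subgroup of order 2.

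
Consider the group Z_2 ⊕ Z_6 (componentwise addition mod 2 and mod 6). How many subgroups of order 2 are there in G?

3

|G| = 12 and 2 | 12, so subgroups of order 2 are possible by Lagrange.
The subgroups of order 2 are: {(0,0), (0,3)}; {(0,0), (1,0)}; {(0,0), (1,3)}.
So G has 3 subgroups of order 2.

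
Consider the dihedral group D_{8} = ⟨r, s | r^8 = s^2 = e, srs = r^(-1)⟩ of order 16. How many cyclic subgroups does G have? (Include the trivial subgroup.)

12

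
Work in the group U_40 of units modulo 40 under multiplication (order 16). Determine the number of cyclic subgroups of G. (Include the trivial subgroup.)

A cyclic subgroup of order d is generated by each of its φ(d) elements of order d, so the cyclic subgroups of order d number (#elements of order d)/φ(d).
Cyclic subgroups by order — order 1: 1; order 2: 7; order 4: 4.
Total: 12.

12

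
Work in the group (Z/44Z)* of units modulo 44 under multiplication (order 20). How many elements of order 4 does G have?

No element of G has order 4 (even though 4 | 20).

0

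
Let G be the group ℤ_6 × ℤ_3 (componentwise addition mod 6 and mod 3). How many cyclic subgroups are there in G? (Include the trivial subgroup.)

Group the elements of G by the cyclic subgroup they generate; each cyclic subgroup of order d accounts for φ(d) elements.
Cyclic subgroups by order — order 1: 1; order 2: 1; order 3: 4; order 6: 4.
Total: 10.

10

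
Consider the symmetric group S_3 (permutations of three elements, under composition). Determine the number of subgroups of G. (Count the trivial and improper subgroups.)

6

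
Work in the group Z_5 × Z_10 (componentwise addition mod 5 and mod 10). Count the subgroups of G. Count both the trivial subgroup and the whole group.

|G| = 50, so by Lagrange every subgroup order divides 50. Divisors: 1, 2, 5, 10, 25, 50.
Subgroups by order — order 1: 1; order 2: 1; order 5: 6; order 10: 6; order 25: 1; order 50: 1.
Total: 1 + 1 + 6 + 6 + 1 + 1 = 16.

16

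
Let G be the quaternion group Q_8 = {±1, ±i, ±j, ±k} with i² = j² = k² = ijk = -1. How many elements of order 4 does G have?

The elements of order 4 are: i, -i, j, -j, k, -k.
That's 6.

6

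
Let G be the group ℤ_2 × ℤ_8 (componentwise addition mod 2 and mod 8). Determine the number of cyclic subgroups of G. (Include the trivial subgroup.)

Each element a generates a cyclic subgroup ⟨a⟩; distinct elements may generate the same one (a cyclic group of order d has φ(d) generators).
Cyclic subgroups by order — order 1: 1; order 2: 3; order 4: 2; order 8: 2.
Total: 8.

8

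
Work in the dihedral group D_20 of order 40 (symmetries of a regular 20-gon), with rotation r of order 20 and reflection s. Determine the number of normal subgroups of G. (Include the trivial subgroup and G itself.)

G has 48 subgroups. Checking conjugation-invariance by order — order 1: 1/1 normal; order 2: 1/21 normal; order 4: 1/11 normal; order 5: 1/1 normal; order 8: 0/5 normal; order 10: 1/5 normal; order 20: 3/3 normal; order 40: 1/1 normal.
Total normal subgroups: 9.

9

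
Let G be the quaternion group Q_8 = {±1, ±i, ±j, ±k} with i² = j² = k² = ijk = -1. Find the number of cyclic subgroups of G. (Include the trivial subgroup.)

5

Each element a generates a cyclic subgroup ⟨a⟩; distinct elements may generate the same one (a cyclic group of order d has φ(d) generators).
Cyclic subgroups by order — order 1: 1; order 2: 1; order 4: 3.
Total: 5.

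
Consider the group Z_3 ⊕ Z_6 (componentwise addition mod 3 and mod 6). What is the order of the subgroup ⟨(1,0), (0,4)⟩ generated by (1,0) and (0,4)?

9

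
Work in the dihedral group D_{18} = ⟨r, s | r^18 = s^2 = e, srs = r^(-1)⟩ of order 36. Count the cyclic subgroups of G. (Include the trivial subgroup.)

24

A cyclic subgroup of order d is generated by each of its φ(d) elements of order d, so the cyclic subgroups of order d number (#elements of order d)/φ(d).
Cyclic subgroups by order — order 1: 1; order 2: 19; order 3: 1; order 6: 1; order 9: 1; order 18: 1.
Total: 24.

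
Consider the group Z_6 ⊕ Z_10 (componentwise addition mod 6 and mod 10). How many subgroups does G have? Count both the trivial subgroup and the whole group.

20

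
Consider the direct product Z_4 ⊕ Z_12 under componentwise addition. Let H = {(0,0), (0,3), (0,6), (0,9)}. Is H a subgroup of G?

Yes

|H| = 4 divides |G| = 48, consistent with Lagrange.
H contains the identity, every element's inverse is in H, and H is closed under +: it is a subgroup.
In fact H = ⟨(0,3)⟩.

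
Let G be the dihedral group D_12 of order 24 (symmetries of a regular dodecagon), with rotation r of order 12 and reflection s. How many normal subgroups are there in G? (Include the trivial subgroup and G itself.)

9

G has 34 subgroups. Checking conjugation-invariance by order — order 1: 1/1 normal; order 2: 1/13 normal; order 3: 1/1 normal; order 4: 1/7 normal; order 6: 1/5 normal; order 8: 0/3 normal; order 12: 3/3 normal; order 24: 1/1 normal.
Total normal subgroups: 9.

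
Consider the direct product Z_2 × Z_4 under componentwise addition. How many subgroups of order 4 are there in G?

3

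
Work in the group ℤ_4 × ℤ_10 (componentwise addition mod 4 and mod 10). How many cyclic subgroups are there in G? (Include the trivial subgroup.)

Group the elements of G by the cyclic subgroup they generate; each cyclic subgroup of order d accounts for φ(d) elements.
Cyclic subgroups by order — order 1: 1; order 2: 3; order 4: 2; order 5: 1; order 10: 3; order 20: 2.
Total: 12.

12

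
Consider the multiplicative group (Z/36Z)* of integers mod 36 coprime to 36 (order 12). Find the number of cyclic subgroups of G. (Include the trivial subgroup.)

8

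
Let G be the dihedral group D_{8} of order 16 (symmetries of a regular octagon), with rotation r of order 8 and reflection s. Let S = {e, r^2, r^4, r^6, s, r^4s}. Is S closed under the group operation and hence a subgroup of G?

|S| = 6 does not divide |G| = 16, so by Lagrange S is not a subgroup.

No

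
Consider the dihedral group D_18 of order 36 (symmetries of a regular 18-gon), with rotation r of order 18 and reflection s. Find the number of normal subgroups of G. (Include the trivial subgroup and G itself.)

G has 45 subgroups. Checking conjugation-invariance by order — order 1: 1/1 normal; order 2: 1/19 normal; order 3: 1/1 normal; order 4: 0/9 normal; order 6: 1/7 normal; order 9: 1/1 normal; order 12: 0/3 normal; order 18: 3/3 normal; order 36: 1/1 normal.
Total normal subgroups: 9.

9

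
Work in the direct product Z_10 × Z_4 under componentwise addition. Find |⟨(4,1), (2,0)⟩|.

|⟨(4,1)⟩| = 20 and |⟨(2,0)⟩| = 5, so |H| is a multiple of lcm(20, 5) = 20 and divides |G| = 40.
Closing under the operation: H = {(0,0), (0,1), (0,2), (0,3), (2,0), (2,1), (2,2), (2,3), (4,0), (4,1), (4,2), (4,3), (6,0), (6,1), (6,2), (6,3), (8,0), (8,1), (8,2), (8,3)}, so |H| = 20.

20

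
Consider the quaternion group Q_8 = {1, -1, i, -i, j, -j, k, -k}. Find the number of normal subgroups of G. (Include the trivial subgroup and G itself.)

G has 6 subgroups. Checking conjugation-invariance by order — order 1: 1/1 normal; order 2: 1/1 normal; order 4: 3/3 normal; order 8: 1/1 normal.
Total normal subgroups: 6.

6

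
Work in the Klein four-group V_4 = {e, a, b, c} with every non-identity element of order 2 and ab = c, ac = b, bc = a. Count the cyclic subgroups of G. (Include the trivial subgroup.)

4

Each element a generates a cyclic subgroup ⟨a⟩; distinct elements may generate the same one (a cyclic group of order d has φ(d) generators).
Cyclic subgroups by order — order 1: 1; order 2: 3.
Total: 4.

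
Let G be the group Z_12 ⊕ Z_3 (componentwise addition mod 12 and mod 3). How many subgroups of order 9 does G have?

1

|G| = 36 and 9 | 36, so subgroups of order 9 are possible by Lagrange.
The subgroups of order 9 are: {(0,0), (0,1), (0,2), (4,0), (4,1), (4,2), (8,0), (8,1), (8,2)}.
So G has 1 subgroup of order 9.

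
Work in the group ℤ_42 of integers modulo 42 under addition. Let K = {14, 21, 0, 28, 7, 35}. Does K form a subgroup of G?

|K| = 6 divides |G| = 42, consistent with Lagrange.
K contains the identity, every element's inverse is in K, and K is closed under +: it is a subgroup.
In fact K = ⟨35⟩.

Yes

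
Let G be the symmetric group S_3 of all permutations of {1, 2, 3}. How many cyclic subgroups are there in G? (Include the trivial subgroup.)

Group the elements of G by the cyclic subgroup they generate; each cyclic subgroup of order d accounts for φ(d) elements.
Cyclic subgroups by order — order 1: 1; order 2: 3; order 3: 1.
Total: 5.

5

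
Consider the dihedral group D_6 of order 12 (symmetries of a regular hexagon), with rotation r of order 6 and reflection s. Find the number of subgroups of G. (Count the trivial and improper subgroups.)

16

|G| = 12, so by Lagrange every subgroup order divides 12. Divisors: 1, 2, 3, 4, 6, 12.
Subgroups by order — order 1: 1; order 2: 7; order 3: 1; order 4: 3; order 6: 3; order 12: 1.
Total: 1 + 7 + 1 + 3 + 3 + 1 = 16.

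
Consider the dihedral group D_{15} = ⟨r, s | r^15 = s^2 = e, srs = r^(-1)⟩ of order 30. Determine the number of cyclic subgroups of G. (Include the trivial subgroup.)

19

A cyclic subgroup of order d is generated by each of its φ(d) elements of order d, so the cyclic subgroups of order d number (#elements of order d)/φ(d).
Cyclic subgroups by order — order 1: 1; order 2: 15; order 3: 1; order 5: 1; order 15: 1.
Total: 19.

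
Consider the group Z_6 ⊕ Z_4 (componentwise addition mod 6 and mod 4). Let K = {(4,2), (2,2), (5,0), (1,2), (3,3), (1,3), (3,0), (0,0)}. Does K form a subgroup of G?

(1,2) ∈ K but its inverse (5,2) ∉ K, so K is not a subgroup.

No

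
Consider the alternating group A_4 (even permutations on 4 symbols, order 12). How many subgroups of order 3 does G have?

4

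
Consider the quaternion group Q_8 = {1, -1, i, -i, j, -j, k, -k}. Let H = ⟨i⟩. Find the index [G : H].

|⟨i⟩| = 4 and |G| = 8.
By Lagrange, [G : H] = |G|/|H| = 8/4 = 2.

2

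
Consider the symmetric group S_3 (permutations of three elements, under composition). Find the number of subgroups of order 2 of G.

3

|G| = 6 and 2 | 6, so subgroups of order 2 are possible by Lagrange.
The subgroups of order 2 are: {e, (1 2)}; {e, (1 3)}; {e, (2 3)}.
So G has 3 subgroups of order 2.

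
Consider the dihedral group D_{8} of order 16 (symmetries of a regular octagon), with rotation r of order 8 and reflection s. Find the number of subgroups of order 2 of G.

9

|G| = 16 and 2 | 16, so subgroups of order 2 are possible by Lagrange.
The subgroups of order 2 are: {e, r^2s}; {e, r^3s}; {e, r^4}; {e, r^4s}; … (9 in all).
So G has 9 subgroups of order 2.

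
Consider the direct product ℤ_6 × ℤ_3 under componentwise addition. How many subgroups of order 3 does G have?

4

|G| = 18 and 3 | 18, so subgroups of order 3 are possible by Lagrange.
The subgroups of order 3 are: {(0,0), (0,1), (0,2)}; {(0,0), (2,0), (4,0)}; {(0,0), (2,1), (4,2)}; {(0,0), (2,2), (4,1)}.
So G has 4 subgroups of order 3.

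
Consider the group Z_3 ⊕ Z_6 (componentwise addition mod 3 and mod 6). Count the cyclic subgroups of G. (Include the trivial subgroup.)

Group the elements of G by the cyclic subgroup they generate; each cyclic subgroup of order d accounts for φ(d) elements.
Cyclic subgroups by order — order 1: 1; order 2: 1; order 3: 4; order 6: 4.
Total: 10.

10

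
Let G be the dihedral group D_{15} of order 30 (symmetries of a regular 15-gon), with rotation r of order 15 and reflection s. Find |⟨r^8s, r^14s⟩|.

|⟨r^8s⟩| = 2 and |⟨r^14s⟩| = 2, so |H| is a multiple of lcm(2, 2) = 2 and divides |G| = 30.
Closing under the operation: H = {e, r^3, r^6, r^9, r^12, r^2s, r^5s, r^8s, r^11s, r^14s}, so |H| = 10.

10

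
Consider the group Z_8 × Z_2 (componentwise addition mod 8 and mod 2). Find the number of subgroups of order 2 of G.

|G| = 16 and 2 | 16, so subgroups of order 2 are possible by Lagrange.
The subgroups of order 2 are: {(0,0), (0,1)}; {(0,0), (4,0)}; {(0,0), (4,1)}.
So G has 3 subgroups of order 2.

3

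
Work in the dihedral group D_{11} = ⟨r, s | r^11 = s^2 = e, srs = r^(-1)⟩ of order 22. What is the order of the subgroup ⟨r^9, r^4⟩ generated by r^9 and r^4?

11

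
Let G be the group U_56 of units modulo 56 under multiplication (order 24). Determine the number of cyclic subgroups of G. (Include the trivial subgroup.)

16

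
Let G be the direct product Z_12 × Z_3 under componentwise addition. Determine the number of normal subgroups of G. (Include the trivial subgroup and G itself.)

18

G is abelian, so every subgroup is normal.
G has 18 subgroups in total, hence 18 normal subgroups.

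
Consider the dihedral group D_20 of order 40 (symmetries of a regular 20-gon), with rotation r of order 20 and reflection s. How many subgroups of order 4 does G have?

|G| = 40 and 4 | 40, so subgroups of order 4 are possible by Lagrange.
The subgroups of order 4 are: {e, r^10, s, r^10s}; {e, r^10, rs, r^11s}; {e, r^10, r^2s, r^12s}; {e, r^10, r^3s, r^13s}; … (11 in all).
So G has 11 subgroups of order 4.

11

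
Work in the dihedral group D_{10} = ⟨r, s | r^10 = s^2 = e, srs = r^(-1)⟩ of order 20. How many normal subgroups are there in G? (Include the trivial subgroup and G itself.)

7

G has 22 subgroups. Checking conjugation-invariance by order — order 1: 1/1 normal; order 2: 1/11 normal; order 4: 0/5 normal; order 5: 1/1 normal; order 10: 3/3 normal; order 20: 1/1 normal.
Total normal subgroups: 7.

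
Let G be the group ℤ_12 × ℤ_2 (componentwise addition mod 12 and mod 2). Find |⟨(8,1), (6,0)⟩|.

12

|⟨(8,1)⟩| = 6 and |⟨(6,0)⟩| = 2, so |H| is a multiple of lcm(6, 2) = 6 and divides |G| = 24.
Closing under the operation: H = {(0,0), (0,1), (2,0), (2,1), (4,0), (4,1), (6,0), (6,1), (8,0), (8,1), (10,0), (10,1)}, so |H| = 12.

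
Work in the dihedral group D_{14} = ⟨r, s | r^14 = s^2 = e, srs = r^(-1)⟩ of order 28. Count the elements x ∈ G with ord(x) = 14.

The elements of order 14 are: r, r^3, r^5, r^9, r^11, r^13.
That's 6.

6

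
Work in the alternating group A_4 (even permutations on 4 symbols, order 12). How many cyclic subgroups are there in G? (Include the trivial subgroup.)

Group the elements of G by the cyclic subgroup they generate; each cyclic subgroup of order d accounts for φ(d) elements.
Cyclic subgroups by order — order 1: 1; order 2: 3; order 3: 4.
Total: 8.

8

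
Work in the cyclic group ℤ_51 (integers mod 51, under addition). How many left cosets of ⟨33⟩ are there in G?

|⟨33⟩| = 17 and |G| = 51.
By Lagrange, [G : H] = |G|/|H| = 51/17 = 3.

3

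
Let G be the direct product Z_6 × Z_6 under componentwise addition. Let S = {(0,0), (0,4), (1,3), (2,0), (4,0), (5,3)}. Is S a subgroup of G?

No

(0,4) ∈ S but its inverse (0,2) ∉ S, so S is not a subgroup.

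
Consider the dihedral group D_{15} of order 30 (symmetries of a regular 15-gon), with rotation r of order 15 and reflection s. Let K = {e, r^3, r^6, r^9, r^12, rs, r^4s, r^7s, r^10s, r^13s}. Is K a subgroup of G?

Yes

|K| = 10 divides |G| = 30, consistent with Lagrange.
K contains the identity, every element's inverse is in K, and K is closed under ·: it is a subgroup.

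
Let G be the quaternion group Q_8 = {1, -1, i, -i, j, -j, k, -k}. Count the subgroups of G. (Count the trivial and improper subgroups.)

|G| = 8, so by Lagrange every subgroup order divides 8. Divisors: 1, 2, 4, 8.
Subgroups by order — order 1: 1; order 2: 1; order 4: 3; order 8: 1.
Total: 1 + 1 + 3 + 1 = 6.

6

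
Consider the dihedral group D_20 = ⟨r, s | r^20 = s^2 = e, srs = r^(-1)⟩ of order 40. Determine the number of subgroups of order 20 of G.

3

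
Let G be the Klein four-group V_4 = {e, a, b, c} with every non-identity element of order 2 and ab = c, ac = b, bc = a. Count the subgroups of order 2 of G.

3

|G| = 4 and 2 | 4, so subgroups of order 2 are possible by Lagrange.
The subgroups of order 2 are: {e, a}; {e, b}; {e, c}.
So G has 3 subgroups of order 2.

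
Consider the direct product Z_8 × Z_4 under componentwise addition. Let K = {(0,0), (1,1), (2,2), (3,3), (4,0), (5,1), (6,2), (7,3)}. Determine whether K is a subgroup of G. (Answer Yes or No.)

Yes

|K| = 8 divides |G| = 32, consistent with Lagrange.
K contains the identity, every element's inverse is in K, and K is closed under +: it is a subgroup.
In fact K = ⟨(1,1)⟩.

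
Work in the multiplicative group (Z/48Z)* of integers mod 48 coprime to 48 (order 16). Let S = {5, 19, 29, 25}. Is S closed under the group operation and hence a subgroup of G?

The identity 1 ∉ S, so S is not a subgroup.

No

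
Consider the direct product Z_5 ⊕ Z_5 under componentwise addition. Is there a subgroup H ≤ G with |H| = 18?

No

18 does not divide |G| = 25, so by Lagrange no subgroup of order 18 exists.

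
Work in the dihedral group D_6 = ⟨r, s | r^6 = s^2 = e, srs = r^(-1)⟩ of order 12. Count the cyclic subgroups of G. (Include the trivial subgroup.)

Group the elements of G by the cyclic subgroup they generate; each cyclic subgroup of order d accounts for φ(d) elements.
Cyclic subgroups by order — order 1: 1; order 2: 7; order 3: 1; order 6: 1.
Total: 10.

10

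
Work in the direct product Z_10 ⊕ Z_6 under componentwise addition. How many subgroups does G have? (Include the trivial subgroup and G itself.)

|G| = 60, so by Lagrange every subgroup order divides 60. Divisors: 1, 2, 3, 4, 5, 6, 10, 12, 15, 20, 30, 60.
Subgroups by order — order 1: 1; order 2: 3; order 3: 1; order 4: 1; order 5: 1; order 6: 3; order 10: 3; order 12: 1; order 15: 1; order 20: 1; order 30: 3; order 60: 1.
Total: 1 + 3 + 1 + 1 + 1 + 3 + 3 + 1 + 1 + 1 + 3 + 1 = 20.

20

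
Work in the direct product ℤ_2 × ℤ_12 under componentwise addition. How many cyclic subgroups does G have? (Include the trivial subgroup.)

A cyclic subgroup of order d is generated by each of its φ(d) elements of order d, so the cyclic subgroups of order d number (#elements of order d)/φ(d).
Cyclic subgroups by order — order 1: 1; order 2: 3; order 3: 1; order 4: 2; order 6: 3; order 12: 2.
Total: 12.

12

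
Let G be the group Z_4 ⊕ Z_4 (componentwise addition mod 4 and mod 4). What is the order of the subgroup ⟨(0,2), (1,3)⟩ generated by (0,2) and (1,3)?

|⟨(0,2)⟩| = 2 and |⟨(1,3)⟩| = 4, so |H| is a multiple of lcm(2, 4) = 4 and divides |G| = 16.
Closing under the operation: H = {(0,0), (0,2), (1,1), (1,3), (2,0), (2,2), (3,1), (3,3)}, so |H| = 8.

8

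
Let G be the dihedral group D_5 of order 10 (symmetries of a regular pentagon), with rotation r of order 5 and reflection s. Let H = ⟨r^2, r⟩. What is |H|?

|⟨r^2⟩| = 5 and |⟨r⟩| = 5, so |H| is a multiple of lcm(5, 5) = 5 and divides |G| = 10.
Closing under the operation: H = {e, r, r^2, r^3, r^4}, so |H| = 5.

5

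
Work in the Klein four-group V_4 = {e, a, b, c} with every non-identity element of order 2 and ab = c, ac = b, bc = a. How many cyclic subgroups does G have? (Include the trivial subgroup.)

A cyclic subgroup of order d is generated by each of its φ(d) elements of order d, so the cyclic subgroups of order d number (#elements of order d)/φ(d).
Cyclic subgroups by order — order 1: 1; order 2: 3.
Total: 4.

4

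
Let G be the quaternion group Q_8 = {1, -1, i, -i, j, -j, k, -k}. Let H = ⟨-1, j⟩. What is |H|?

|⟨-1⟩| = 2 and |⟨j⟩| = 4, so |H| is a multiple of lcm(2, 4) = 4 and divides |G| = 8.
Closing under the operation: H = {1, -1, j, -j}, so |H| = 4.

4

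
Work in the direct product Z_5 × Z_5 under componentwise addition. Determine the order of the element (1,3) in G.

The order of (1,3) in Z_5 × Z_5 is lcm(ord(1) in Z_5, ord(3) in Z_5).
ord(1) = 5 and ord(3) = 5, so |⟨(1,3)⟩| = lcm(5, 5) = 5.

5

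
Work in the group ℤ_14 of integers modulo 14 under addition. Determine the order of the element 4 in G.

7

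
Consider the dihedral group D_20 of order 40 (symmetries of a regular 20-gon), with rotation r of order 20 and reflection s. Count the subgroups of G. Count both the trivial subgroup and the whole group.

48

|G| = 40, so by Lagrange every subgroup order divides 40. Divisors: 1, 2, 4, 5, 8, 10, 20, 40.
Subgroups by order — order 1: 1; order 2: 21; order 4: 11; order 5: 1; order 8: 5; order 10: 5; order 20: 3; order 40: 1.
Total: 1 + 21 + 11 + 1 + 5 + 5 + 3 + 1 = 48.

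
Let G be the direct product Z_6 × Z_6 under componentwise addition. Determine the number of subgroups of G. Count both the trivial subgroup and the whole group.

30

|G| = 36, so by Lagrange every subgroup order divides 36. Divisors: 1, 2, 3, 4, 6, 9, 12, 18, 36.
Subgroups by order — order 1: 1; order 2: 3; order 3: 4; order 4: 1; order 6: 12; order 9: 1; order 12: 4; order 18: 3; order 36: 1.
Total: 1 + 3 + 4 + 1 + 12 + 1 + 4 + 3 + 1 = 30.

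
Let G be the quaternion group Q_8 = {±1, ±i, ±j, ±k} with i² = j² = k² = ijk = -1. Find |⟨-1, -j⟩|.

4

|⟨-1⟩| = 2 and |⟨-j⟩| = 4, so |H| is a multiple of lcm(2, 4) = 4 and divides |G| = 8.
Closing under the operation: H = {1, -1, j, -j}, so |H| = 4.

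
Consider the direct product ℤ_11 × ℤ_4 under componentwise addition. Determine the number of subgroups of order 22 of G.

1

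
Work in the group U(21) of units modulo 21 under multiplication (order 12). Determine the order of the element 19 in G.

Compute successive powers of 19 mod 21: 19, 4, 13, 16, 10, 1; 19^6 ≡ 1 (mod 21).
So |⟨19⟩| = 6.

6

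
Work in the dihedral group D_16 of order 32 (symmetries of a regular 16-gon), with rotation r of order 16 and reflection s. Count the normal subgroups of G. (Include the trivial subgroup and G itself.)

8

G has 36 subgroups. Checking conjugation-invariance by order — order 1: 1/1 normal; order 2: 1/17 normal; order 4: 1/9 normal; order 8: 1/5 normal; order 16: 3/3 normal; order 32: 1/1 normal.
Total normal subgroups: 8.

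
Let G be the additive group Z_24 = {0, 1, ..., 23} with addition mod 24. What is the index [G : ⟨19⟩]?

1

|⟨19⟩| = 24 and |G| = 24.
By Lagrange, [G : H] = |G|/|H| = 24/24 = 1.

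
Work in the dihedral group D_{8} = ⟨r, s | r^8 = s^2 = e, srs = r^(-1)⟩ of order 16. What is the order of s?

Computing powers of s: the smallest k with (s)^k = e is k = 2.

2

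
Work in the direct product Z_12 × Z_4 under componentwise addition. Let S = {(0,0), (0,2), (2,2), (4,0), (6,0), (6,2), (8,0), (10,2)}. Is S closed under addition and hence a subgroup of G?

No

Closure fails: (4,0) + (6,0) = (10,0) ∉ S. So S is not a subgroup.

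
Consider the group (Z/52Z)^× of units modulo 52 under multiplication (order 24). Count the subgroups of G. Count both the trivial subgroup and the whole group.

|G| = 24, so by Lagrange every subgroup order divides 24. Divisors: 1, 2, 3, 4, 6, 8, 12, 24.
Subgroups by order — order 1: 1; order 2: 3; order 3: 1; order 4: 3; order 6: 3; order 8: 1; order 12: 3; order 24: 1.
Total: 1 + 3 + 1 + 3 + 3 + 1 + 3 + 1 = 16.

16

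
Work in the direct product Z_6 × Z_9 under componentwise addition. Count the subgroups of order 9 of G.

4

|G| = 54 and 9 | 54, so subgroups of order 9 are possible by Lagrange.
The subgroups of order 9 are: {(0,0), (0,1), (0,2), (0,3), (0,4), (0,5), (0,6), (0,7), (0,8)}; {(0,0), (0,3), (0,6), (2,0), (2,3), (2,6), (4,0), (4,3), (4,6)}; {(0,0), (0,3), (0,6), (2,1), (2,4), (2,7), (4,2), (4,5), (4,8)}; {(0,0), (0,3), (0,6), (2,2), (2,5), (2,8), (4,1), (4,4), (4,7)}.
So G has 4 subgroups of order 9.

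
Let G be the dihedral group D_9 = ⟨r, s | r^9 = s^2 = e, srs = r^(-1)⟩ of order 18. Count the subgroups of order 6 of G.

3

|G| = 18 and 6 | 18, so subgroups of order 6 are possible by Lagrange.
The subgroups of order 6 are: {e, r^3, r^6, r^2s, r^5s, r^8s}; {e, r^3, r^6, s, r^3s, r^6s}; {e, r^3, r^6, rs, r^4s, r^7s}.
So G has 3 subgroups of order 6.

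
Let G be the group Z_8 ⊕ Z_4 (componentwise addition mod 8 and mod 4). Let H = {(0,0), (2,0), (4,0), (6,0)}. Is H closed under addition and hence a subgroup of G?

Yes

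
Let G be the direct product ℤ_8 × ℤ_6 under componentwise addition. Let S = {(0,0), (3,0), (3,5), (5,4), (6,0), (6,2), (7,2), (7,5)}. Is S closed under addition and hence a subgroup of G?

No

(6,2) ∈ S but its inverse (2,4) ∉ S, so S is not a subgroup.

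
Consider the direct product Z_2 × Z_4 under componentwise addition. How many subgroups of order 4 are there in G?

|G| = 8 and 4 | 8, so subgroups of order 4 are possible by Lagrange.
The subgroups of order 4 are: {(0,0), (0,1), (0,2), (0,3)}; {(0,0), (0,2), (1,0), (1,2)}; {(0,0), (0,2), (1,1), (1,3)}.
So G has 3 subgroups of order 4.

3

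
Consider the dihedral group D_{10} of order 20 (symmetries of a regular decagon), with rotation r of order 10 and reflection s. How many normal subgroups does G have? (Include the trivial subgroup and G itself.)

G has 22 subgroups. Checking conjugation-invariance by order — order 1: 1/1 normal; order 2: 1/11 normal; order 4: 0/5 normal; order 5: 1/1 normal; order 10: 3/3 normal; order 20: 1/1 normal.
Total normal subgroups: 7.

7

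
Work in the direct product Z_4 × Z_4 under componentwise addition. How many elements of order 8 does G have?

0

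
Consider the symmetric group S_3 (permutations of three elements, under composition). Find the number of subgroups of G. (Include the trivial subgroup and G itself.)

6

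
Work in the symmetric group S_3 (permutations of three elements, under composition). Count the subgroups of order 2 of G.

3

|G| = 6 and 2 | 6, so subgroups of order 2 are possible by Lagrange.
The subgroups of order 2 are: {e, (1 2)}; {e, (1 3)}; {e, (2 3)}.
So G has 3 subgroups of order 2.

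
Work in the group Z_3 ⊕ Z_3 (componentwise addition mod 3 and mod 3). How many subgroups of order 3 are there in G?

4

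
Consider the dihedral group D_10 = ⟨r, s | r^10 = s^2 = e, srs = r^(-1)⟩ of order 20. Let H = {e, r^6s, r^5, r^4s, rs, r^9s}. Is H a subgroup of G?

No

|H| = 6 does not divide |G| = 20, so by Lagrange H is not a subgroup.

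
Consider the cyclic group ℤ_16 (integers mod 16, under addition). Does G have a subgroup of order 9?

9 does not divide |G| = 16, so by Lagrange no subgroup of order 9 exists.

No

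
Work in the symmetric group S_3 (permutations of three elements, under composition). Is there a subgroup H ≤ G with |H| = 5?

5 does not divide |G| = 6, so by Lagrange no subgroup of order 5 exists.

No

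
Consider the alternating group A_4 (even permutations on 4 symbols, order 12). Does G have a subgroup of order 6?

6 | 12, so Lagrange does not rule it out; but checking all subgroups of G, none has order 6.
(A_4 is the standard example that the converse of Lagrange fails.)

No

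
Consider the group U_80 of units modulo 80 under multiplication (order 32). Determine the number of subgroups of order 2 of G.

|G| = 32 and 2 | 32, so subgroups of order 2 are possible by Lagrange.
The subgroups of order 2 are: {1, 31}; {1, 39}; {1, 41}; {1, 49}; … (7 in all).
So G has 7 subgroups of order 2.

7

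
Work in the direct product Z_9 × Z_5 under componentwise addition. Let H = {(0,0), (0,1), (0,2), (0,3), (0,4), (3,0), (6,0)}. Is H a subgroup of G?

No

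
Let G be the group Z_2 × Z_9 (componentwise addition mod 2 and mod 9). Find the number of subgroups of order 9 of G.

|G| = 18 and 9 | 18, so subgroups of order 9 are possible by Lagrange.
The subgroups of order 9 are: {(0,0), (0,1), (0,2), (0,3), (0,4), (0,5), (0,6), (0,7), (0,8)}.
So G has 1 subgroup of order 9.

1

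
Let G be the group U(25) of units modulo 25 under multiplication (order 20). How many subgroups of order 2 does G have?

|G| = 20 and 2 | 20, so subgroups of order 2 are possible by Lagrange.
The subgroups of order 2 are: {1, 24}.
So G has 1 subgroup of order 2.

1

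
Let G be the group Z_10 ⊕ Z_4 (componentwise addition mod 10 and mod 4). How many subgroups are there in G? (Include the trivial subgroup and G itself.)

|G| = 40, so by Lagrange every subgroup order divides 40. Divisors: 1, 2, 4, 5, 8, 10, 20, 40.
Subgroups by order — order 1: 1; order 2: 3; order 4: 3; order 5: 1; order 8: 1; order 10: 3; order 20: 3; order 40: 1.
Total: 1 + 3 + 3 + 1 + 1 + 3 + 3 + 1 = 16.

16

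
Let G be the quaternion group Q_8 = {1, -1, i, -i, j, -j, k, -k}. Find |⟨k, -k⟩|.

|⟨k⟩| = 4 and |⟨-k⟩| = 4, so |H| is a multiple of lcm(4, 4) = 4 and divides |G| = 8.
Closing under the operation: H = {1, -1, k, -k}, so |H| = 4.

4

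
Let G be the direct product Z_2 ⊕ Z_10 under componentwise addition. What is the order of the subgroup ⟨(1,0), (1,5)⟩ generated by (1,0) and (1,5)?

4

|⟨(1,0)⟩| = 2 and |⟨(1,5)⟩| = 2, so |H| is a multiple of lcm(2, 2) = 2 and divides |G| = 20.
Closing under the operation: H = {(0,0), (0,5), (1,0), (1,5)}, so |H| = 4.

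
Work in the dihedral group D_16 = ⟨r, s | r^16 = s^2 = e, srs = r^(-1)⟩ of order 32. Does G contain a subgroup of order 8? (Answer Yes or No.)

Yes

8 | 32. A subgroup of order 8 is {e, r^2, r^4, r^6, r^8, r^10, r^12, r^14}.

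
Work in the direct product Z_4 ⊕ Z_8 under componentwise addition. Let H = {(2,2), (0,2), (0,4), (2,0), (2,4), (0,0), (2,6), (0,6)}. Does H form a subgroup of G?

Yes

|H| = 8 divides |G| = 32, consistent with Lagrange.
H contains the identity, every element's inverse is in H, and H is closed under +: it is a subgroup.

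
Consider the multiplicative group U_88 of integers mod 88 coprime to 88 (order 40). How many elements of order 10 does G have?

28

Enumerating element orders in G gives 28 elements of order 10.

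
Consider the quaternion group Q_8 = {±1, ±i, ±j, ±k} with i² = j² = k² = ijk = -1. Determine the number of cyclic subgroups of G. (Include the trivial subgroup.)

5

A cyclic subgroup of order d is generated by each of its φ(d) elements of order d, so the cyclic subgroups of order d number (#elements of order d)/φ(d).
Cyclic subgroups by order — order 1: 1; order 2: 1; order 4: 3.
Total: 5.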